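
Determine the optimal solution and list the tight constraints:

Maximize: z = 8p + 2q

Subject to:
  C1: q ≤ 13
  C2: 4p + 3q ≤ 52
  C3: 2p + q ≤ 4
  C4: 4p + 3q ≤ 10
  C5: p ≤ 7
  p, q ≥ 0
Optimal: p = 2, q = 0
Slack at optimum:
  C1: slack = 13
  C2: slack = 44
  C3: slack = 0 (binding)
  C4: slack = 2
  C5: slack = 5
  p ≥ 0: p = 2
  q ≥ 0: q = 0 (binding)
Binding constraints: C3, q ≥ 0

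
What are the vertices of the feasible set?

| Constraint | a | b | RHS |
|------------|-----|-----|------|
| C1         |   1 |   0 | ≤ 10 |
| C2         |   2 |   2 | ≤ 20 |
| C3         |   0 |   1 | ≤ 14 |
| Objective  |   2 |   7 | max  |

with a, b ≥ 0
Each vertex is the intersection of two constraint boundaries that also satisfies all remaining constraints:
  a = 0 and b = 0 → (0, 0)
  a = 10 and 2a + 2b = 20 → (10, 0)
  2a + 2b = 20 and a = 0 → (0, 10)

Vertices: (0, 0), (10, 0), (0, 10)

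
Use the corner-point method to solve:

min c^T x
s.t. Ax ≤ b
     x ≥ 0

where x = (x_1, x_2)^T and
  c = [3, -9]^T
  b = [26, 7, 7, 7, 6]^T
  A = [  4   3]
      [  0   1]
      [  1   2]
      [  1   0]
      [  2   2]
x_1 = 0, x_2 = 3, z = -27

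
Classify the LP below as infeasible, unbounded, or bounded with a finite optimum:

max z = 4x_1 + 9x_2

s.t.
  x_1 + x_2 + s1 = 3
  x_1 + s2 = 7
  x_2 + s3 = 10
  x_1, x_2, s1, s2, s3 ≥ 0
The point (0, 3) satisfies every constraint, so the LP is feasible; the constraints give x_1 ≤ 7 and x_2 ≤ 10, which with x_1, x_2 ≥ 0 keep the feasible region inside a bounded box. A feasible, bounded LP attains a finite optimum at a vertex.

Evaluating z = 4x_1 + 9x_2 at each vertex:
  (0, 0): z = 0
  (3, 0): z = 12
  (0, 3): z = 27

The LP has an optimal solution: (0, 3) with z = 27.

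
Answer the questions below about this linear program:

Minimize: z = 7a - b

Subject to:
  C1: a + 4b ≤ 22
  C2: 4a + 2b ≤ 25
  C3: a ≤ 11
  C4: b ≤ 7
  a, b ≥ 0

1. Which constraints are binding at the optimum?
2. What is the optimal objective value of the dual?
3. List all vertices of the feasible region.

1. C1, a ≥ 0
2. -5.5 (by strong duality, equal to the primal optimum)
3. (0, 0), (6.25, 0), (4, 4.5), (0, 5.5)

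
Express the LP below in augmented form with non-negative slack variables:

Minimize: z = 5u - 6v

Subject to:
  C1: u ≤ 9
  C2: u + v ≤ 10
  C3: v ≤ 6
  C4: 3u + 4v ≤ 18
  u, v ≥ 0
min z = 5u - 6v

s.t.
  u + s1 = 9
  u + v + s2 = 10
  v + s3 = 6
  3u + 4v + s4 = 18
  u, v, s1, s2, s3, s4 ≥ 0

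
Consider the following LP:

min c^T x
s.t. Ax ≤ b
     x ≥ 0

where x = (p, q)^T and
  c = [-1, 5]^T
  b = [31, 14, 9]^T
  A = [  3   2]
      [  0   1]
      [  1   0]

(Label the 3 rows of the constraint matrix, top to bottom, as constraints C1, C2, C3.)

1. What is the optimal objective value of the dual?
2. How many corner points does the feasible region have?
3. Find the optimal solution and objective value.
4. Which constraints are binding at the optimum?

1. -9 (by strong duality, equal to the primal optimum)
2. 5
3. p = 9, q = 0, z = -9
4. C3, q ≥ 0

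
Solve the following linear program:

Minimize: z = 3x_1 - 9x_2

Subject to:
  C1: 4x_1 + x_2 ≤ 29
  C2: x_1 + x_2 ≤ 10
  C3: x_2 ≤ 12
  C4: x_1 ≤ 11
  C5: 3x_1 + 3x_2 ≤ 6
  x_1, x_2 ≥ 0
Each vertex is the intersection of two constraint boundaries that also satisfies all remaining constraints:
  x_1 = 0 and x_2 = 0 → (0, 0)
  3x_1 + 3x_2 = 6 and x_2 = 0 → (2, 0)
  3x_1 + 3x_2 = 6 and x_1 = 0 → (0, 2)

Evaluating z = 3x_1 - 9x_2 at each vertex:
  (0, 0): z = 0
  (2, 0): z = 6
  (0, 2): z = -18

The minimum is at (0, 2) with z = -18.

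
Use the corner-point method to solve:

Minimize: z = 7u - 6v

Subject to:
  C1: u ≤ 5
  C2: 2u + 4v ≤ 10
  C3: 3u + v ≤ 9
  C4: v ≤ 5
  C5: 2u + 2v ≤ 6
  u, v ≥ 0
Each vertex is the intersection of two constraint boundaries that also satisfies all remaining constraints:
  u = 0 and v = 0 → (0, 0)
  3u + v = 9 and 2u + 2v = 6 → (3, 0)
  2u + 4v = 10 and 2u + 2v = 6 → (1, 2)
  2u + 4v = 10 and u = 0 → (0, 2.5)

Evaluating z = 7u - 6v at each vertex:
  (0, 0): z = 0
  (3, 0): z = 21
  (1, 2): z = -5
  (0, 2.5): z = -15

The minimum is at (0, 2.5) with z = -15.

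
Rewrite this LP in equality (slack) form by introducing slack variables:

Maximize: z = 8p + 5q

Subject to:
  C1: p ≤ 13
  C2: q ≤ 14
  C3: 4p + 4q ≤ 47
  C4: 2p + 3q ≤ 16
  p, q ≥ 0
max z = 8p + 5q

s.t.
  p + s1 = 13
  q + s2 = 14
  4p + 4q + s3 = 47
  2p + 3q + s4 = 16
  p, q, s1, s2, s3, s4 ≥ 0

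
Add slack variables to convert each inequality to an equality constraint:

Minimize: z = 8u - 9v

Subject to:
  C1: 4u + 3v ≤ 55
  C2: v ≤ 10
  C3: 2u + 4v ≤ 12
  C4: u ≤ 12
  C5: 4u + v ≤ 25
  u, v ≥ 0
min z = 8u - 9v

s.t.
  4u + 3v + s1 = 55
  v + s2 = 10
  2u + 4v + s3 = 12
  u + s4 = 12
  4u + v + s5 = 25
  u, v, s1, s2, s3, s4, s5 ≥ 0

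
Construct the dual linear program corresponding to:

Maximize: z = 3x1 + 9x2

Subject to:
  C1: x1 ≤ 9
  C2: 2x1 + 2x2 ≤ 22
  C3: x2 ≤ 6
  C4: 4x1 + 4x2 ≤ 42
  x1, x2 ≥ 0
Minimize: z = 9y1 + 22y2 + 6y3 + 42y4

Subject to:
  C1: -y1 - 2y2 - 4y4 ≤ -3
  C2: -2y2 - y3 - 4y4 ≤ -9
  y1, y2, y3, y4 ≥ 0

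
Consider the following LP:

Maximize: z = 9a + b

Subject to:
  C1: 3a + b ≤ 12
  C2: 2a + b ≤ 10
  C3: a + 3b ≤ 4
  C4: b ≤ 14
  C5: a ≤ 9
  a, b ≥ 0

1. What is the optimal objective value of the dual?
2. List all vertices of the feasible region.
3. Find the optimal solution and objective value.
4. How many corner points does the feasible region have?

1. 36 (by strong duality, equal to the primal optimum)
2. (0, 0), (4, 0), (0, 1.333)
3. a = 4, b = 0, z = 36
4. 3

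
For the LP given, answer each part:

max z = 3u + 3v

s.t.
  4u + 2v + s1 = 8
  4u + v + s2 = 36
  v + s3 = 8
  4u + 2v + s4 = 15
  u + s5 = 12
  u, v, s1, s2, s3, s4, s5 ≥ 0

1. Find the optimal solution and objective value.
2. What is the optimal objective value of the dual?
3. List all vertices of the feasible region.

1. u = 0, v = 4, z = 12
2. 12 (by strong duality, equal to the primal optimum)
3. (0, 0), (2, 0), (0, 4)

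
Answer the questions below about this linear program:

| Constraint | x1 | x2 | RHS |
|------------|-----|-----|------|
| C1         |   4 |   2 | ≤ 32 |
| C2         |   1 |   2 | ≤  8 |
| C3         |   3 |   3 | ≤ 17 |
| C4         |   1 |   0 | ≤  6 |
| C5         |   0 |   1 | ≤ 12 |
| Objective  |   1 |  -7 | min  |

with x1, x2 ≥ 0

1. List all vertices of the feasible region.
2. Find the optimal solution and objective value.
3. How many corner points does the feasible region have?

1. (0, 0), (5.667, 0), (3.333, 2.333), (0, 4)
2. x1 = 0, x2 = 4, z = -28
3. 4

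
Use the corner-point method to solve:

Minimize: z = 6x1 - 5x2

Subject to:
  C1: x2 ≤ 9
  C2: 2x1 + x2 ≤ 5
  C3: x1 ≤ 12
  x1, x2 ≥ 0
Each vertex is the intersection of two constraint boundaries that also satisfies all remaining constraints:
  x1 = 0 and x2 = 0 → (0, 0)
  2x1 + x2 = 5 and x2 = 0 → (2.5, 0)
  2x1 + x2 = 5 and x1 = 0 → (0, 5)

Evaluating z = 6x1 - 5x2 at each vertex:
  (0, 0): z = 0
  (2.5, 0): z = 15
  (0, 5): z = -25

The minimum is at (0, 5) with z = -25.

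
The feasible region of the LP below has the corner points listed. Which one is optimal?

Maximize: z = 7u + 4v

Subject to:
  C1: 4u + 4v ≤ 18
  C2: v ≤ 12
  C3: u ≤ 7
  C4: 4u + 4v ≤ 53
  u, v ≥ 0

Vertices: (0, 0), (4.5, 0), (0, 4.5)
(4.5, 0) with z = 31.5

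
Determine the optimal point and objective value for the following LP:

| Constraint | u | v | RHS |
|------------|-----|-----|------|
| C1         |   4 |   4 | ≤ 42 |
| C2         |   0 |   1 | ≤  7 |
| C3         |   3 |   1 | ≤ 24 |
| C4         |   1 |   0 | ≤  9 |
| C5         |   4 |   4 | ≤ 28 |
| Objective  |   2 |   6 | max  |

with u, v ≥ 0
u = 0, v = 7, z = 42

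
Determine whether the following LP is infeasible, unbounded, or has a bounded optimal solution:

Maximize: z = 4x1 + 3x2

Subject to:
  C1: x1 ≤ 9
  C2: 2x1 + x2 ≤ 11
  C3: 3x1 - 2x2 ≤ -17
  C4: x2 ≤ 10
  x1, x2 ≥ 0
The point (0.5, 10) satisfies every constraint, so the LP is feasible; the constraints give x1 ≤ 9 and x2 ≤ 10, which with x1, x2 ≥ 0 keep the feasible region inside a bounded box. A feasible, bounded LP attains a finite optimum at a vertex.

The LP has an optimal solution: (0.5, 10) with z = 32.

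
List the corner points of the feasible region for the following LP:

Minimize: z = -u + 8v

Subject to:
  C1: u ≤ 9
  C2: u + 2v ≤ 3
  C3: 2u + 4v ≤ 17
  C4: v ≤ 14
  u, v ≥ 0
Each vertex is the intersection of two constraint boundaries that also satisfies all remaining constraints:
  u = 0 and v = 0 → (0, 0)
  u + 2v = 3 and v = 0 → (3, 0)
  u + 2v = 3 and u = 0 → (0, 1.5)

Vertices: (0, 0), (3, 0), (0, 1.5)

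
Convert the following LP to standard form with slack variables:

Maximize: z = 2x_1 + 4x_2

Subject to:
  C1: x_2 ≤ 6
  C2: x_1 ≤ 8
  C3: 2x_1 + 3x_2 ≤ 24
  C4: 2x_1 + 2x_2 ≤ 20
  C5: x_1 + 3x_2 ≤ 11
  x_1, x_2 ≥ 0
max z = 2x_1 + 4x_2

s.t.
  x_2 + s1 = 6
  x_1 + s2 = 8
  2x_1 + 3x_2 + s3 = 24
  2x_1 + 2x_2 + s4 = 20
  x_1 + 3x_2 + s5 = 11
  x_1, x_2, s1, s2, s3, s4, s5 ≥ 0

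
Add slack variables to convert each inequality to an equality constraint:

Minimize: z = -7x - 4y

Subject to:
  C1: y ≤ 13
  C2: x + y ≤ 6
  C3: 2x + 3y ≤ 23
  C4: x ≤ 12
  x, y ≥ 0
min z = -7x - 4y

s.t.
  y + s1 = 13
  x + y + s2 = 6
  2x + 3y + s3 = 23
  x + s4 = 12
  x, y, s1, s2, s3, s4 ≥ 0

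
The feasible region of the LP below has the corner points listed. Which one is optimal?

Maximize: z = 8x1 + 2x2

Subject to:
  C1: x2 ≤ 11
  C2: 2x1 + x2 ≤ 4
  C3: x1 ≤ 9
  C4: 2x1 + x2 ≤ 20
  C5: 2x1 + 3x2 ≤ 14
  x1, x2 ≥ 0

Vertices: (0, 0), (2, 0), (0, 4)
(2, 0) with z = 16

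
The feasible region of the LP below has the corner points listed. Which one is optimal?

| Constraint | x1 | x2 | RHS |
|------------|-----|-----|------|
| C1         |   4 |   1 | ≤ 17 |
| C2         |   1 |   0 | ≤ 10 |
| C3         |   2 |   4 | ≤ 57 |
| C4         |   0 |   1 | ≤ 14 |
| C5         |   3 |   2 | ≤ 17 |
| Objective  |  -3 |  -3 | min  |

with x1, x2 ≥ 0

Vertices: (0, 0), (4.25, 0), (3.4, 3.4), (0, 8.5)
Evaluating z = -3x1 - 3x2 at each vertex:
  (0, 0): z = 0
  (4.25, 0): z = -12.75
  (3.4, 3.4): z = -20.4
  (0, 8.5): z = -25.5

The smallest value is z = -25.5, attained at (0, 8.5).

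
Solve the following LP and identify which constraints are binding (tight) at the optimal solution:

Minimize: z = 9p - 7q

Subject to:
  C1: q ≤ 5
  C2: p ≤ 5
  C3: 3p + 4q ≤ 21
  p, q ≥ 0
Optimal: p = 0, q = 5
Slack at optimum:
  C1: slack = 0 (binding)
  C2: slack = 5
  C3: slack = 1
  p ≥ 0: p = 0 (binding)
  q ≥ 0: q = 5
Binding constraints: C1, p ≥ 0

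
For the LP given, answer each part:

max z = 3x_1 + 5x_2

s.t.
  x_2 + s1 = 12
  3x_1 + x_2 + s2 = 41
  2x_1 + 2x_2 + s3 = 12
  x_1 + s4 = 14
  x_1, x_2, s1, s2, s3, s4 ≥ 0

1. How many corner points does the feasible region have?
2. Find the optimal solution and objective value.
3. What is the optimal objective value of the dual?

1. 3
2. x_1 = 0, x_2 = 6, z = 30
3. 30 (by strong duality, equal to the primal optimum)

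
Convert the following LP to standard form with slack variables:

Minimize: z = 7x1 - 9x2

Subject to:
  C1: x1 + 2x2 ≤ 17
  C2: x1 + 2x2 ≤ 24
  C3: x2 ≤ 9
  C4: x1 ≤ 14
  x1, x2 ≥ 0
min z = 7x1 - 9x2

s.t.
  x1 + 2x2 + s1 = 17
  x1 + 2x2 + s2 = 24
  x2 + s3 = 9
  x1 + s4 = 14
  x1, x2, s1, s2, s3, s4 ≥ 0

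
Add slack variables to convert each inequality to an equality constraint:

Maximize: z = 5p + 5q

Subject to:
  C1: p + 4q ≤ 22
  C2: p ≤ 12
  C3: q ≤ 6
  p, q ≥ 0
max z = 5p + 5q

s.t.
  p + 4q + s1 = 22
  p + s2 = 12
  q + s3 = 6
  p, q, s1, s2, s3 ≥ 0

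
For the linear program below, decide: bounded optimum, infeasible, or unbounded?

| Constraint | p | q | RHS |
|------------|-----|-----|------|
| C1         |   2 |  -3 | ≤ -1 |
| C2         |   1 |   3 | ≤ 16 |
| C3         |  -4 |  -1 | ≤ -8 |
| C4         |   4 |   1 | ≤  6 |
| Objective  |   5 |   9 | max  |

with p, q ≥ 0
C4 requires 4p + q ≤ 6, while C3 (-4p - q ≤ -8) is equivalent to 4p + q ≥ 8. Together they would need 8 ≤ 4p + q ≤ 6, which is impossible since 8 > 6. No point satisfies all constraints.

Infeasible — the constraint set is empty.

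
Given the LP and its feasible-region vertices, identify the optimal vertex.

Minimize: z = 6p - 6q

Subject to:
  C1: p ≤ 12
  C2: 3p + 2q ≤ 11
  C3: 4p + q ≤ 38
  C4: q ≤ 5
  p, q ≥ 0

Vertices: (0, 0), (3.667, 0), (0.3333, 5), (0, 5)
Evaluating z = 6p - 6q at each vertex:
  (0, 0): z = 0
  (3.667, 0): z = 22
  (0.3333, 5): z = -28
  (0, 5): z = -30

The smallest value is z = -30, attained at (0, 5).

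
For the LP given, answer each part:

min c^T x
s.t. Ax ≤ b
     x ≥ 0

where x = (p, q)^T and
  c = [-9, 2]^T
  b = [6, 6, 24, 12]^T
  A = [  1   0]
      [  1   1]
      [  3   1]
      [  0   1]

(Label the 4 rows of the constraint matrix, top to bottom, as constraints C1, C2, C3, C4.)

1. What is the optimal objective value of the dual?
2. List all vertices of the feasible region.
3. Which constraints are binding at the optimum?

1. -54 (by strong duality, equal to the primal optimum)
2. (0, 0), (6, 0), (0, 6)
3. C1, C2, q ≥ 0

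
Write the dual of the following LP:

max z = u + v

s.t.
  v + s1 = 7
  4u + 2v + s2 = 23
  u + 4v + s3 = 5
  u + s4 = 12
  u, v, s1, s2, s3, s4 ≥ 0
Minimize: z = 7y1 + 23y2 + 5y3 + 12y4

Subject to:
  C1: -4y2 - y3 - y4 ≤ -1
  C2: -y1 - 2y2 - 4y3 ≤ -1
  y1, y2, y3, y4 ≥ 0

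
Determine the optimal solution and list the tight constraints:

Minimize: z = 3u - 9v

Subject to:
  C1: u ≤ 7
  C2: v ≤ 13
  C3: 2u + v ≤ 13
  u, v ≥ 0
Optimal: u = 0, v = 13
Slack at optimum:
  C1: slack = 7
  C2: slack = 0 (binding)
  C3: slack = 0 (binding)
  u ≥ 0: u = 0 (binding)
  v ≥ 0: v = 13
Binding constraints: C2, C3, u ≥ 0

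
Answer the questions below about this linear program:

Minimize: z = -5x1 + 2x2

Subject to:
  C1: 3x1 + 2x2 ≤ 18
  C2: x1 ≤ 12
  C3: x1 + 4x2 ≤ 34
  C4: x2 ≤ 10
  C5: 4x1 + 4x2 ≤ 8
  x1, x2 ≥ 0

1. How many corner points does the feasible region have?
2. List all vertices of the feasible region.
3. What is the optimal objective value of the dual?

1. 3
2. (0, 0), (2, 0), (0, 2)
3. -10 (by strong duality, equal to the primal optimum)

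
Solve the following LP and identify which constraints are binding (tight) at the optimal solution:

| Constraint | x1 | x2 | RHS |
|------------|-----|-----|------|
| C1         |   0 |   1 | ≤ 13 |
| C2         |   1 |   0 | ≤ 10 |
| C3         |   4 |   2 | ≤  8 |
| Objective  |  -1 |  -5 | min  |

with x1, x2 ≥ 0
Optimal: x1 = 0, x2 = 4
Slack at optimum:
  C1: slack = 9
  C2: slack = 10
  C3: slack = 0 (binding)
  x1 ≥ 0: x1 = 0 (binding)
  x2 ≥ 0: x2 = 4
Binding constraints: C3, x1 ≥ 0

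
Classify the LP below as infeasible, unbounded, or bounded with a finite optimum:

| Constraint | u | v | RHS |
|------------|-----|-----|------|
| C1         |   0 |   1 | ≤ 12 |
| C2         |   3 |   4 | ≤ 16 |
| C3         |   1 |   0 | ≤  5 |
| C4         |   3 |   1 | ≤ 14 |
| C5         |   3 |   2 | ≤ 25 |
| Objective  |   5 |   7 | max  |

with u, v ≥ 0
The point (0, 4) satisfies every constraint, so the LP is feasible; the constraints give u ≤ 5 and v ≤ 12, which with u, v ≥ 0 keep the feasible region inside a bounded box. A feasible, bounded LP attains a finite optimum at a vertex.

The LP has an optimal solution: (0, 4) with z = 28.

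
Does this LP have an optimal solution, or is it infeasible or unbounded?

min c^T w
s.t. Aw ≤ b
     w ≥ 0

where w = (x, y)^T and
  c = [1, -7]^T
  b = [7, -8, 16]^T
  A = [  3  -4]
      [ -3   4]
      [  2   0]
One constraint requires 3x - 4y ≤ 7, while the constraint -3x + 4y ≤ -8 is equivalent to 3x - 4y ≥ 8. Together they would need 8 ≤ 3x - 4y ≤ 7, which is impossible since 8 > 7. No point satisfies all constraints.

Infeasible: no point satisfies all constraints simultaneously.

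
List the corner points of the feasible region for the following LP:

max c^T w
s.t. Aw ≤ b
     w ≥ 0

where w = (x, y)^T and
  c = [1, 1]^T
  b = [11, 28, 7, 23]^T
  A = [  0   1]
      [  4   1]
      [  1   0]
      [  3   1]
Each vertex is the intersection of two constraint boundaries that also satisfies all remaining constraints:
  x = 0 and y = 0 → (0, 0)
  4x + y = 28 and x = 7 → (7, 0)
  4x + y = 28 and 3x + y = 23 → (5, 8)
  y = 11 and 3x + y = 23 → (4, 11)
  y = 11 and x = 0 → (0, 11)

Vertices: (0, 0), (7, 0), (5, 8), (4, 11), (0, 11)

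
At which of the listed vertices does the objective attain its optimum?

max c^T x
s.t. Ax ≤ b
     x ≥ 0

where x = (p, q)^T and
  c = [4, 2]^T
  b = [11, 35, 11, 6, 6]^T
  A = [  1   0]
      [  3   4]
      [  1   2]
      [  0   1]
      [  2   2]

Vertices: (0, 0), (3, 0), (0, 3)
Evaluating z = 4p + 2q at each vertex:
  (0, 0): z = 0
  (3, 0): z = 12
  (0, 3): z = 6

The largest value is z = 12, attained at (3, 0).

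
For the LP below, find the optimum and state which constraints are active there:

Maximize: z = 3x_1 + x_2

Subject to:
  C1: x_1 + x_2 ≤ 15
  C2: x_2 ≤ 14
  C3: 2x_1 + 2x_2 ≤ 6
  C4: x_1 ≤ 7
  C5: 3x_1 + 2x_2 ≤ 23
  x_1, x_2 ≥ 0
Optimal: x_1 = 3, x_2 = 0
Slack at optimum:
  C1: slack = 12
  C2: slack = 14
  C3: slack = 0 (binding)
  C4: slack = 4
  C5: slack = 14
  x_1 ≥ 0: x_1 = 3
  x_2 ≥ 0: x_2 = 0 (binding)
Binding constraints: C3, x_2 ≥ 0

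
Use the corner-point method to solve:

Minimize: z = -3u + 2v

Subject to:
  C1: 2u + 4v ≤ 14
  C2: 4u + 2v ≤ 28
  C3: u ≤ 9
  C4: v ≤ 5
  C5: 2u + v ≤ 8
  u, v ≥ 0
Each vertex is the intersection of two constraint boundaries that also satisfies all remaining constraints:
  u = 0 and v = 0 → (0, 0)
  2u + v = 8 and v = 0 → (4, 0)
  2u + 4v = 14 and 2u + v = 8 → (3, 2)
  2u + 4v = 14 and u = 0 → (0, 3.5)

Evaluating z = -3u + 2v at each vertex:
  (0, 0): z = 0
  (4, 0): z = -12
  (3, 2): z = -5
  (0, 3.5): z = 7

The minimum is at (4, 0) with z = -12.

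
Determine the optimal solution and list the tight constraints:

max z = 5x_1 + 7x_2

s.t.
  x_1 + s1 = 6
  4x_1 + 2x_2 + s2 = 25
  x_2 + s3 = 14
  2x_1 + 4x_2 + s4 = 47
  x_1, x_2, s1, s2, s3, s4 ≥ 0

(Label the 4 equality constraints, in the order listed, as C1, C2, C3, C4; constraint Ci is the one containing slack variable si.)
Optimal: x_1 = 0.5, x_2 = 11.5
Slack at optimum:
  C1: slack = 5.5
  C2: slack = 0 (binding)
  C3: slack = 2.5
  C4: slack = 0 (binding)
  x_1 ≥ 0: x_1 = 0.5
  x_2 ≥ 0: x_2 = 11.5
Binding constraints: C2, C4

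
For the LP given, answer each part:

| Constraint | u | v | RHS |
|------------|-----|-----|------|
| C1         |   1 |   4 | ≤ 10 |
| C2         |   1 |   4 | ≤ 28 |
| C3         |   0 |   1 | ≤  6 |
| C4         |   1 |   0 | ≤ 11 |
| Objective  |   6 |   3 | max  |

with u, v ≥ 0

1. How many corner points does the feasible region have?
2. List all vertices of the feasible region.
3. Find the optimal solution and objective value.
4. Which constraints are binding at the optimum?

1. 3
2. (0, 0), (10, 0), (0, 2.5)
3. u = 10, v = 0, z = 60
4. C1, v ≥ 0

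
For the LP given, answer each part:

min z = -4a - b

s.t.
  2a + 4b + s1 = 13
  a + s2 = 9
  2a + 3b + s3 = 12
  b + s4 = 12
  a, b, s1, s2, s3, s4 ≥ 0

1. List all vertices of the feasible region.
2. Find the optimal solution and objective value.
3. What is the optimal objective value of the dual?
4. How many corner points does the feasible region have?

1. (0, 0), (6, 0), (4.5, 1), (0, 3.25)
2. a = 6, b = 0, z = -24
3. -24 (by strong duality, equal to the primal optimum)
4. 4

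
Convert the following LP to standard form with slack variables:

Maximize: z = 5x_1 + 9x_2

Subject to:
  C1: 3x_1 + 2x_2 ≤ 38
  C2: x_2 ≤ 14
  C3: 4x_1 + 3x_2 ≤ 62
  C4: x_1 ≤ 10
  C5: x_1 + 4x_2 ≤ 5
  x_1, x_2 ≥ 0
max z = 5x_1 + 9x_2

s.t.
  3x_1 + 2x_2 + s1 = 38
  x_2 + s2 = 14
  4x_1 + 3x_2 + s3 = 62
  x_1 + s4 = 10
  x_1 + 4x_2 + s5 = 5
  x_1, x_2, s1, s2, s3, s4, s5 ≥ 0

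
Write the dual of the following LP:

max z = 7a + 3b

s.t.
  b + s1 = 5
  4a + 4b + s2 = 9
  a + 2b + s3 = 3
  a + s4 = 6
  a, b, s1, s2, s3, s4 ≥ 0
Minimize: z = 5y1 + 9y2 + 3y3 + 6y4

Subject to:
  C1: -4y2 - y3 - y4 ≤ -7
  C2: -y1 - 4y2 - 2y3 ≤ -3
  y1, y2, y3, y4 ≥ 0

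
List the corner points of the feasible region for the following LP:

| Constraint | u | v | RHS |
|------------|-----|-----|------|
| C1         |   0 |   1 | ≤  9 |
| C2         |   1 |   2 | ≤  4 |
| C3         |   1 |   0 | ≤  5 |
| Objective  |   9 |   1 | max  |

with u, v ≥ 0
Each vertex is the intersection of two constraint boundaries that also satisfies all remaining constraints:
  u = 0 and v = 0 → (0, 0)
  u + 2v = 4 and v = 0 → (4, 0)
  u + 2v = 4 and u = 0 → (0, 2)

Vertices: (0, 0), (4, 0), (0, 2)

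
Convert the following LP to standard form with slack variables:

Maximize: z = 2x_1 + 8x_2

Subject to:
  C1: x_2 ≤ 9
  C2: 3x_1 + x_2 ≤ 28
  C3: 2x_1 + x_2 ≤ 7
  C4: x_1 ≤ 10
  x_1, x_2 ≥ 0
max z = 2x_1 + 8x_2

s.t.
  x_2 + s1 = 9
  3x_1 + x_2 + s2 = 28
  2x_1 + x_2 + s3 = 7
  x_1 + s4 = 10
  x_1, x_2, s1, s2, s3, s4 ≥ 0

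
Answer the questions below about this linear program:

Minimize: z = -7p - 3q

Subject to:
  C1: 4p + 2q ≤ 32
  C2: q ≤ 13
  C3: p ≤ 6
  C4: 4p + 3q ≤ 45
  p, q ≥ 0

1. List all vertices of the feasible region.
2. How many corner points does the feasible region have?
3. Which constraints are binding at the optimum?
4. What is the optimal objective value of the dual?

1. (0, 0), (6, 0), (6, 4), (1.5, 13), (0, 13)
2. 5
3. C1, C3
4. -54 (by strong duality, equal to the primal optimum)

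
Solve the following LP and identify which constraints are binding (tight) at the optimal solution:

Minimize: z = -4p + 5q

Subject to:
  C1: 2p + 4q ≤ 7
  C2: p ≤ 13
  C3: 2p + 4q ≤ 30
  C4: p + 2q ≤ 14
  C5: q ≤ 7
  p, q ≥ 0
Optimal: p = 3.5, q = 0
Slack at optimum:
  C1: slack = 0 (binding)
  C2: slack = 9.5
  C3: slack = 23
  C4: slack = 10.5
  C5: slack = 7
  p ≥ 0: p = 3.5
  q ≥ 0: q = 0 (binding)
Binding constraints: C1, q ≥ 0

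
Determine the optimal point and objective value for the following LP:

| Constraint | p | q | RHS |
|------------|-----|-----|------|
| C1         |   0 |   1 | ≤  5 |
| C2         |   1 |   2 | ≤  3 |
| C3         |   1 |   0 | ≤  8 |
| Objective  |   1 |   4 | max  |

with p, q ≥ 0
Each vertex is the intersection of two constraint boundaries that also satisfies all remaining constraints:
  p = 0 and q = 0 → (0, 0)
  p + 2q = 3 and q = 0 → (3, 0)
  p + 2q = 3 and p = 0 → (0, 1.5)

Evaluating z = p + 4q at each vertex:
  (0, 0): z = 0
  (3, 0): z = 3
  (0, 1.5): z = 6

The maximum is at (0, 1.5) with z = 6.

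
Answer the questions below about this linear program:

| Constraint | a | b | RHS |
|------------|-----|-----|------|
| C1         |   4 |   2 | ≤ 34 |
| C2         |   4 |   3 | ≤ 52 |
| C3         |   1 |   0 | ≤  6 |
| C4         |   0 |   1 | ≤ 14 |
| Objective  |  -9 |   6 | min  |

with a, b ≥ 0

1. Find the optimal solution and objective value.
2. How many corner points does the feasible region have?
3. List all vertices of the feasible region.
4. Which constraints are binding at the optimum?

1. a = 6, b = 0, z = -54
2. 5
3. (0, 0), (6, 0), (6, 5), (1.5, 14), (0, 14)
4. C3, b ≥ 0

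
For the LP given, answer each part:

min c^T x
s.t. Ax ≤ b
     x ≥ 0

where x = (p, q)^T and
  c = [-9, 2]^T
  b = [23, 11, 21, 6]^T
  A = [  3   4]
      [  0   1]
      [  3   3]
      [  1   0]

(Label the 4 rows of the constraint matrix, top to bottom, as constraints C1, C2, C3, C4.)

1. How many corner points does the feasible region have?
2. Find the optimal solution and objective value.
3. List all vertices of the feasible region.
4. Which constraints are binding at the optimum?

1. 5
2. p = 6, q = 0, z = -54
3. (0, 0), (6, 0), (6, 1), (5, 2), (0, 5.75)
4. C4, q ≥ 0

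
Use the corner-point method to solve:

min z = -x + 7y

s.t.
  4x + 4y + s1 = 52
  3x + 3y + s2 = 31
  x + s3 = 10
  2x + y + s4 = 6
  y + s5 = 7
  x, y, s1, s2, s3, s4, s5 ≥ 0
Each vertex is the intersection of two constraint boundaries that also satisfies all remaining constraints:
  x = 0 and y = 0 → (0, 0)
  2x + y = 6 and y = 0 → (3, 0)
  2x + y = 6 and x = 0 → (0, 6)

Evaluating z = -x + 7y at each vertex:
  (0, 0): z = 0
  (3, 0): z = -3
  (0, 6): z = 42

The minimum is at (3, 0) with z = -3.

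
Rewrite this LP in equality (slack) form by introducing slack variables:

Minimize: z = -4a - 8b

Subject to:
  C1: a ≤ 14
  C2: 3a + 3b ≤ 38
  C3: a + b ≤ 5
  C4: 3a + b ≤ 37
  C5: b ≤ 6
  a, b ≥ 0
min z = -4a - 8b

s.t.
  a + s1 = 14
  3a + 3b + s2 = 38
  a + b + s3 = 5
  3a + b + s4 = 37
  b + s5 = 6
  a, b, s1, s2, s3, s4, s5 ≥ 0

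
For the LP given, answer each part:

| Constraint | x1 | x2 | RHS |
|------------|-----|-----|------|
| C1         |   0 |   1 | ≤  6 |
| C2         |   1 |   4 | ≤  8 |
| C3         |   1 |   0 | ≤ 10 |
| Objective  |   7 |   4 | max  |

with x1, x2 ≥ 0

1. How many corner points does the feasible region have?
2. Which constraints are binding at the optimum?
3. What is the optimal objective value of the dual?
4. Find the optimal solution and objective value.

1. 3
2. C2, x2 ≥ 0
3. 56 (by strong duality, equal to the primal optimum)
4. x1 = 8, x2 = 0, z = 56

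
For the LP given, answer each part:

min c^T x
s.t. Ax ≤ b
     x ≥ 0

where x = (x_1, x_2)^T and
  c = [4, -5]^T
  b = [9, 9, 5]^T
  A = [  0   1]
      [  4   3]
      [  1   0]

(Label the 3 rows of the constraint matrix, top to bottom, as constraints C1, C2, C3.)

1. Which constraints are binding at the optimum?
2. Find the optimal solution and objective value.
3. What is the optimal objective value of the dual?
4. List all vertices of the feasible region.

1. C2, x_1 ≥ 0
2. x_1 = 0, x_2 = 3, z = -15
3. -15 (by strong duality, equal to the primal optimum)
4. (0, 0), (2.25, 0), (0, 3)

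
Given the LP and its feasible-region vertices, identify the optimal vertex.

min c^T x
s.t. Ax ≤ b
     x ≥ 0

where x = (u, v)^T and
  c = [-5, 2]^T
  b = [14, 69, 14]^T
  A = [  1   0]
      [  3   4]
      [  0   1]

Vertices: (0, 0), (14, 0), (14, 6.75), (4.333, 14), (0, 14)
Evaluating z = -5u + 2v at each vertex:
  (0, 0): z = 0
  (14, 0): z = -70
  (14, 6.75): z = -56.5
  (4.333, 14): z = 6.333
  (0, 14): z = 28

The smallest value is z = -70, attained at (14, 0).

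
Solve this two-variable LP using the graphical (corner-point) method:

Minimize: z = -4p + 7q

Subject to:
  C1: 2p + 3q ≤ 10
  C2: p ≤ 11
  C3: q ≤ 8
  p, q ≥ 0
p = 5, q = 0, z = -20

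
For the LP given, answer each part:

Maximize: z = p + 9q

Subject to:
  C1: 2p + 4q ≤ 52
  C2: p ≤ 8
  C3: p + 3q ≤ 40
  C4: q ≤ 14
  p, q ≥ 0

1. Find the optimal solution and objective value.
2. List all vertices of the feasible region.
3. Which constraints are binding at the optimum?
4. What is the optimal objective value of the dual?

1. p = 0, q = 13, z = 117
2. (0, 0), (8, 0), (8, 9), (0, 13)
3. C1, p ≥ 0
4. 117 (by strong duality, equal to the primal optimum)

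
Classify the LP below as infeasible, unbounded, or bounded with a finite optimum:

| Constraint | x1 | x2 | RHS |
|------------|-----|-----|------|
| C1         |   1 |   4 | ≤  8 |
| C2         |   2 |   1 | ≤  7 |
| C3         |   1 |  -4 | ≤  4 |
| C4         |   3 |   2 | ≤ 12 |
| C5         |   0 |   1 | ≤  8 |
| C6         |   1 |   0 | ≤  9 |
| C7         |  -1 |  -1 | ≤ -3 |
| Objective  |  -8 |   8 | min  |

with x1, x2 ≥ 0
The point (3.5, 0) satisfies every constraint, so the LP is feasible; the constraints give x1 ≤ 9 and x2 ≤ 8, which with x1, x2 ≥ 0 keep the feasible region inside a bounded box. A feasible, bounded LP attains a finite optimum at a vertex.

Evaluating z = -8x1 + 8x2 at each vertex:
  (3, 0): z = -24
  (3.5, 0): z = -28
  (2.857, 1.286): z = -12.57
  (1.333, 1.667): z = 2.667

Bounded optimum: z* = -28 at (3.5, 0).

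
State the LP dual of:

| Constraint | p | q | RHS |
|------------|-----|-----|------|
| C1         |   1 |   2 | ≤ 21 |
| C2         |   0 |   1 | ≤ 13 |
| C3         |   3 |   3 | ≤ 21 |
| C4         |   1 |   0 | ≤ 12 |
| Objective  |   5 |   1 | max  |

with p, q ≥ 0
Minimize: z = 21y1 + 13y2 + 21y3 + 12y4

Subject to:
  C1: -y1 - 3y3 - y4 ≤ -5
  C2: -2y1 - y2 - 3y3 ≤ -1
  y1, y2, y3, y4 ≥ 0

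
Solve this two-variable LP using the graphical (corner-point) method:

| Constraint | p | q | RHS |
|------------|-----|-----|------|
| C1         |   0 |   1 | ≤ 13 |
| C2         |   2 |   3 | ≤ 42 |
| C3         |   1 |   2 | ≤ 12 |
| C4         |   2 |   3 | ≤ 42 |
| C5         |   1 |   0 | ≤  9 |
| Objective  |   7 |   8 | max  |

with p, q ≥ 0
p = 9, q = 1.5, z = 75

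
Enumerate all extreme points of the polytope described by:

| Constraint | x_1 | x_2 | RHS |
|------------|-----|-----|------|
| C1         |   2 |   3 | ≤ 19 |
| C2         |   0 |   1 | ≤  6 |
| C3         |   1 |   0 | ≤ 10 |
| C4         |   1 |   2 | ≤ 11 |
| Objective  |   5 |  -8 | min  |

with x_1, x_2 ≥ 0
Each vertex is the intersection of two constraint boundaries that also satisfies all remaining constraints:
  x_1 = 0 and x_2 = 0 → (0, 0)
  2x_1 + 3x_2 = 19 and x_2 = 0 → (9.5, 0)
  2x_1 + 3x_2 = 19 and x_1 + 2x_2 = 11 → (5, 3)
  x_1 + 2x_2 = 11 and x_1 = 0 → (0, 5.5)

Vertices: (0, 0), (9.5, 0), (5, 3), (0, 5.5)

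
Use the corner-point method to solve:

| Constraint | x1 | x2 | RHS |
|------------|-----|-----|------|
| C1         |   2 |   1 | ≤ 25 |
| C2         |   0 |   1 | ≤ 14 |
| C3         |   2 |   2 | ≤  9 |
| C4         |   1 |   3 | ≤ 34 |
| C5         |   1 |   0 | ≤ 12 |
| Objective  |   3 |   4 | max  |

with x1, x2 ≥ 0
Each vertex is the intersection of two constraint boundaries that also satisfies all remaining constraints:
  x1 = 0 and x2 = 0 → (0, 0)
  2x1 + 2x2 = 9 and x2 = 0 → (4.5, 0)
  2x1 + 2x2 = 9 and x1 = 0 → (0, 4.5)

Evaluating z = 3x1 + 4x2 at each vertex:
  (0, 0): z = 0
  (4.5, 0): z = 13.5
  (0, 4.5): z = 18

The maximum is at (0, 4.5) with z = 18.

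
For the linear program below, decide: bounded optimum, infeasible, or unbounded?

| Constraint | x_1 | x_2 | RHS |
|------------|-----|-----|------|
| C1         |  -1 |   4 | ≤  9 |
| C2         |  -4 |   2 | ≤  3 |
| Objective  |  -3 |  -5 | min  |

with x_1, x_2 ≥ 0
Feasible point: (0, 0) satisfies every constraint, so the LP is feasible.
Direction d = (1, 0): for each constraint row a, a·d ≤ 0 —
  (-1)(1) + (4)(0) = -1 ≤ 0
  (-4)(1) + (2)(0) = -4 ≤ 0
and d ≥ 0, so (0, 0) + t·d stays feasible for every t ≥ 0. Along this ray z = -3x_1 - 5x_2 changes by -3 per unit t, so z → −∞.

The LP is unbounded; z can be made arbitrarily small.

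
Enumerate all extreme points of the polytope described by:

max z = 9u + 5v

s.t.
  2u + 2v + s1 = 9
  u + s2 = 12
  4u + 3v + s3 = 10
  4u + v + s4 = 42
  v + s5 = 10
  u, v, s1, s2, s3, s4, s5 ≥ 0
Each vertex is the intersection of two constraint boundaries that also satisfies all remaining constraints:
  u = 0 and v = 0 → (0, 0)
  4u + 3v = 10 and v = 0 → (2.5, 0)
  4u + 3v = 10 and u = 0 → (0, 3.333)

Vertices: (0, 0), (2.5, 0), (0, 3.333)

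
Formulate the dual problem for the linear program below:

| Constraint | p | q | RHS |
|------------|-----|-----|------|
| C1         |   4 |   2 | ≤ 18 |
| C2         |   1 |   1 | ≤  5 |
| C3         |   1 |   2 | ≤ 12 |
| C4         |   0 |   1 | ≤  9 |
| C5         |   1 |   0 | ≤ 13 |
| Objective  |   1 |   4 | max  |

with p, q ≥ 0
Minimize: z = 18y1 + 5y2 + 12y3 + 9y4 + 13y5

Subject to:
  C1: -4y1 - y2 - y3 - y5 ≤ -1
  C2: -2y1 - y2 - 2y3 - y4 ≤ -4
  y1, y2, y3, y4, y5 ≥ 0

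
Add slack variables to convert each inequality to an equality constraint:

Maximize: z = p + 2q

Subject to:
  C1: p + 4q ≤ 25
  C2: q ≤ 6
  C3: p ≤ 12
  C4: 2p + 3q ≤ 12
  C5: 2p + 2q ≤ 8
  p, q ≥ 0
max z = p + 2q

s.t.
  p + 4q + s1 = 25
  q + s2 = 6
  p + s3 = 12
  2p + 3q + s4 = 12
  2p + 2q + s5 = 8
  p, q, s1, s2, s3, s4, s5 ≥ 0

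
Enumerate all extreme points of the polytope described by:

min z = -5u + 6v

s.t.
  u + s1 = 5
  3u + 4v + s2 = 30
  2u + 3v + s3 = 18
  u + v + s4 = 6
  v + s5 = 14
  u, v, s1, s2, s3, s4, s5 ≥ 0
Each vertex is the intersection of two constraint boundaries that also satisfies all remaining constraints:
  u = 0 and v = 0 → (0, 0)
  u = 5 and v = 0 → (5, 0)
  u = 5 and u + v = 6 → (5, 1)
  2u + 3v = 18 and u + v = 6 → (0, 6)

Vertices: (0, 0), (5, 0), (5, 1), (0, 6)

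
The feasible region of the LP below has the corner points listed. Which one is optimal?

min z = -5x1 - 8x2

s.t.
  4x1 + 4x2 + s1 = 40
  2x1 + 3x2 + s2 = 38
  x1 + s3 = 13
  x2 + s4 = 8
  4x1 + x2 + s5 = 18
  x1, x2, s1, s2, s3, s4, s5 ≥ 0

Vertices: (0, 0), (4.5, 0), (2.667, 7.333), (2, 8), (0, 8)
Evaluating z = -5x1 - 8x2 at each vertex:
  (0, 0): z = 0
  (4.5, 0): z = -22.5
  (2.667, 7.333): z = -72
  (2, 8): z = -74
  (0, 8): z = -64

The smallest value is z = -74, attained at (2, 8).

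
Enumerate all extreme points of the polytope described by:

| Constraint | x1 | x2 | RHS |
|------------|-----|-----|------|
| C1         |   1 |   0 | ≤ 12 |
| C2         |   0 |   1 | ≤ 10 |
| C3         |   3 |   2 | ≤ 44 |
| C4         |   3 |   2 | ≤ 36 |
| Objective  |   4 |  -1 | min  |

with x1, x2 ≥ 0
Each vertex is the intersection of two constraint boundaries that also satisfies all remaining constraints:
  x1 = 0 and x2 = 0 → (0, 0)
  x1 = 12 and 3x1 + 2x2 = 36 → (12, 0)
  x2 = 10 and 3x1 + 2x2 = 36 → (5.333, 10)
  x2 = 10 and x1 = 0 → (0, 10)

Vertices: (0, 0), (12, 0), (5.333, 10), (0, 10)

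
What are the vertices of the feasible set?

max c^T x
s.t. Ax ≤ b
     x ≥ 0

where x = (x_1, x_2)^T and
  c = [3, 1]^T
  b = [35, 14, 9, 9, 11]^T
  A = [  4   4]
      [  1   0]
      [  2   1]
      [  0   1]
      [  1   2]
Each vertex is the intersection of two constraint boundaries that also satisfies all remaining constraints:
  x_1 = 0 and x_2 = 0 → (0, 0)
  2x_1 + x_2 = 9 and x_2 = 0 → (4.5, 0)
  2x_1 + x_2 = 9 and x_1 + 2x_2 = 11 → (2.333, 4.333)
  x_1 + 2x_2 = 11 and x_1 = 0 → (0, 5.5)

Vertices: (0, 0), (4.5, 0), (2.333, 4.333), (0, 5.5)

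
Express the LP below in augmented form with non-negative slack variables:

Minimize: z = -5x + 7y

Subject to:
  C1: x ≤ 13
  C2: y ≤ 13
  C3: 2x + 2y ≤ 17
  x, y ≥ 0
min z = -5x + 7y

s.t.
  x + s1 = 13
  y + s2 = 13
  2x + 2y + s3 = 17
  x, y, s1, s2, s3 ≥ 0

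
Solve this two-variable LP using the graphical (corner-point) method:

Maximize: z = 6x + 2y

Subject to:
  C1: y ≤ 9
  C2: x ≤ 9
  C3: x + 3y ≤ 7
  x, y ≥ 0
x = 7, y = 0, z = 42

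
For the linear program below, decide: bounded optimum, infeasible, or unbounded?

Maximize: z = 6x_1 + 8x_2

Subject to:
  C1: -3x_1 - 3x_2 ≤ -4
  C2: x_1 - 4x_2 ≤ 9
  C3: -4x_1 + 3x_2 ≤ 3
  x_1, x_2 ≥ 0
Feasible point: (1, 1) satisfies every constraint, so the LP is feasible.
Direction d = (1, 1): for each constraint row a, a·d ≤ 0 —
  (-3)(1) + (-3)(1) = -6 ≤ 0
  (1)(1) + (-4)(1) = -3 ≤ 0
  (-4)(1) + (3)(1) = -1 ≤ 0
and d ≥ 0, so (1, 1) + t·d stays feasible for every t ≥ 0. Along this ray z = 6x_1 + 8x_2 changes by 14 per unit t, so z → +∞.

Unbounded — the objective can increase without bound over the feasible region.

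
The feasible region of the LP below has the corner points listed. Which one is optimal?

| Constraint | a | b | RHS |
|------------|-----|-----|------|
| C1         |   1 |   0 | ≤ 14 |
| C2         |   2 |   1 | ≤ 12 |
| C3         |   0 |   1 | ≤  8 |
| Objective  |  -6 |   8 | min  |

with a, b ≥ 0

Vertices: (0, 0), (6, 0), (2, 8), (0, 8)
Evaluating z = -6a + 8b at each vertex:
  (0, 0): z = 0
  (6, 0): z = -36
  (2, 8): z = 52
  (0, 8): z = 64

The smallest value is z = -36, attained at (6, 0).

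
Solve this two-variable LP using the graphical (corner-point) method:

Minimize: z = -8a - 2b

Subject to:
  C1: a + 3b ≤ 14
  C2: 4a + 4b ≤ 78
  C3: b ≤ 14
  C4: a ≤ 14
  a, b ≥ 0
a = 14, b = 0, z = -112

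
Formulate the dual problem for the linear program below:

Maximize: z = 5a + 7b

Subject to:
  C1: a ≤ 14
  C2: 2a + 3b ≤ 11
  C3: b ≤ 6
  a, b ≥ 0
Minimize: z = 14y1 + 11y2 + 6y3

Subject to:
  C1: -y1 - 2y2 ≤ -5
  C2: -3y2 - y3 ≤ -7
  y1, y2, y3 ≥ 0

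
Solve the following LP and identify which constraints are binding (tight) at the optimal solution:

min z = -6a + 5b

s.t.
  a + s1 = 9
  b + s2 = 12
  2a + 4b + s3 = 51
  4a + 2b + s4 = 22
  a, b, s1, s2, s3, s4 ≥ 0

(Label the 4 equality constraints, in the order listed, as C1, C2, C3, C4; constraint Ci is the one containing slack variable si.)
Optimal: a = 5.5, b = 0
Binding: C4, b ≥ 0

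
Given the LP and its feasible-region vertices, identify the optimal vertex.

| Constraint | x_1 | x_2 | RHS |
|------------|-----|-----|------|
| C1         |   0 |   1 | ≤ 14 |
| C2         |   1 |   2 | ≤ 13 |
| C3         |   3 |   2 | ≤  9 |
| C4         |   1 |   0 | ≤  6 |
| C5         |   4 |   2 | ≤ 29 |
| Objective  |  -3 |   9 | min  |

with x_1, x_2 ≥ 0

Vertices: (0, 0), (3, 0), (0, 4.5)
Evaluating z = -3x_1 + 9x_2 at each vertex:
  (0, 0): z = 0
  (3, 0): z = -9
  (0, 4.5): z = 40.5

The smallest value is z = -9, attained at (3, 0).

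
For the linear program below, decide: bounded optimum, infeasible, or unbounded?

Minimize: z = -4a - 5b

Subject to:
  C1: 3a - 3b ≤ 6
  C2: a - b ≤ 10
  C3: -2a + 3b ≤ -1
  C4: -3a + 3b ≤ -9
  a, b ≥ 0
C1 requires 3a - 3b ≤ 6, while C4 (-3a + 3b ≤ -9) is equivalent to 3a - 3b ≥ 9. Together they would need 9 ≤ 3a - 3b ≤ 6, which is impossible since 9 > 6. No point satisfies all constraints.

Infeasible: no point satisfies all constraints simultaneously.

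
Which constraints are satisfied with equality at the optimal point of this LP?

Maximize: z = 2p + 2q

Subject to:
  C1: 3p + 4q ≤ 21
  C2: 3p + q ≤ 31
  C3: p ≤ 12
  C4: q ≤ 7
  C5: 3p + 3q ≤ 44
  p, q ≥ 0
Optimal: p = 7, q = 0
Binding: C1, q ≥ 0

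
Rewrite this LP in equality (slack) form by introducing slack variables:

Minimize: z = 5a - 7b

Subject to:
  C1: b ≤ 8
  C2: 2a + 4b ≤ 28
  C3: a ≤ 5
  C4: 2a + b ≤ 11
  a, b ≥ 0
min z = 5a - 7b

s.t.
  b + s1 = 8
  2a + 4b + s2 = 28
  a + s3 = 5
  2a + b + s4 = 11
  a, b, s1, s2, s3, s4 ≥ 0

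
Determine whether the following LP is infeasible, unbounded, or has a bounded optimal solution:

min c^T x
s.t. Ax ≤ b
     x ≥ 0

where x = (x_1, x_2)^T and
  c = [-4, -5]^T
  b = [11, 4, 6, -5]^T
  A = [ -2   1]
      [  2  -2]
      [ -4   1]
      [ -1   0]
Feasible point: (5, 3) satisfies every constraint, so the LP is feasible.
Direction d = (1, 1): for each constraint row a, a·d ≤ 0 —
  (-2)(1) + (1)(1) = -1 ≤ 0
  (2)(1) + (-2)(1) = 0 ≤ 0
  (-4)(1) + (1)(1) = -3 ≤ 0
  (-1)(1) + (0)(1) = -1 ≤ 0
and d ≥ 0, so (5, 3) + t·d stays feasible for every t ≥ 0. Along this ray z = -4x_1 - 5x_2 changes by -9 per unit t, so z → −∞.

Unbounded: there is a feasible ray along which z → −∞.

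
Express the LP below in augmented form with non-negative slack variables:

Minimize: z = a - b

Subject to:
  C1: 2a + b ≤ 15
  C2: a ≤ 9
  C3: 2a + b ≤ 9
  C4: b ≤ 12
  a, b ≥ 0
min z = a - b

s.t.
  2a + b + s1 = 15
  a + s2 = 9
  2a + b + s3 = 9
  b + s4 = 12
  a, b, s1, s2, s3, s4 ≥ 0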